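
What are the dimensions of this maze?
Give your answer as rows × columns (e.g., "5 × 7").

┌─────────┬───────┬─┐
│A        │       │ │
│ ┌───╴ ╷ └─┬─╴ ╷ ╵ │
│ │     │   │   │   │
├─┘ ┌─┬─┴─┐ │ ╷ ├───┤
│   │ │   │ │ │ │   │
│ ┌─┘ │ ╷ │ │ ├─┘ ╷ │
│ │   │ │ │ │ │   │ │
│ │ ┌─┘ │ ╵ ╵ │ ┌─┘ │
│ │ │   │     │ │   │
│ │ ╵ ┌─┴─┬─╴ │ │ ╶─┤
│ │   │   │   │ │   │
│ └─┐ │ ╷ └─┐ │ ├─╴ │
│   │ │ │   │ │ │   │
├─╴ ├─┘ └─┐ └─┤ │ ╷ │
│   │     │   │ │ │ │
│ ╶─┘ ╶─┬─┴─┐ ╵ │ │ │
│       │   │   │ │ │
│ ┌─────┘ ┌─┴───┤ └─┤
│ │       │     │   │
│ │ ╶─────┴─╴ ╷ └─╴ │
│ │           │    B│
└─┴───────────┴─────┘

Counting the maze dimensions:
Rows (vertical): 11
Columns (horizontal): 10
Dimensions: 11 × 10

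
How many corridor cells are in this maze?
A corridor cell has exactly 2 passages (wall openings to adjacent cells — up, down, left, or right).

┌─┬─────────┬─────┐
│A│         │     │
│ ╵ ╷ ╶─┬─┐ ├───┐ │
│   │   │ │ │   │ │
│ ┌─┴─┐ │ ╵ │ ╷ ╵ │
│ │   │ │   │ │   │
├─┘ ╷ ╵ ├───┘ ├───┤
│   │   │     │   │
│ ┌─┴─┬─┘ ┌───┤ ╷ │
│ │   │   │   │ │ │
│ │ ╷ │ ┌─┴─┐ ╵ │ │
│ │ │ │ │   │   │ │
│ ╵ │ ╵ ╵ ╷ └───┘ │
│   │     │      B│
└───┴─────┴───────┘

Counting cells with exactly 2 passages:
Total corridor cells: 55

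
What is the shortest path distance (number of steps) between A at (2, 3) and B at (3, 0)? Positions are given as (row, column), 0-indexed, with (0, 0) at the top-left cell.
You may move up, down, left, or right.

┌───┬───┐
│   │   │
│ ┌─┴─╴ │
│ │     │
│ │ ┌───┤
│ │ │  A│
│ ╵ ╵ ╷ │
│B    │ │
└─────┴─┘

Finding path from (2, 3) to (3, 0):
Path: (2,3) → (2,2) → (3,2) → (3,1) → (3,0)
Distance: 4 steps

Solution:

┌───┬───┐
│   │   │
│ ┌─┴─╴ │
│ │     │
│ │ ┌───┤
│ │ │↓ A│
│ ╵ ╵ ╷ │
│B ← ↲│ │
└─────┴─┘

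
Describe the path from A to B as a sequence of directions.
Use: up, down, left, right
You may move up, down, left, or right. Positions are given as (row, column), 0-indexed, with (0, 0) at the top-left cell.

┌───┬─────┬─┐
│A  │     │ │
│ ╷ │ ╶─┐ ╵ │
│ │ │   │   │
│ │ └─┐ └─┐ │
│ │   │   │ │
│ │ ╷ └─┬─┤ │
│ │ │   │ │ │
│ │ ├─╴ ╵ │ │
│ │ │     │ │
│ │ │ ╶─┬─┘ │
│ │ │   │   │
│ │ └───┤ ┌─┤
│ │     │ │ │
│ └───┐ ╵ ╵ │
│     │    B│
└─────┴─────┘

Finding the path and converting it to directions:
Path through cells: (0,0) → (0,1) → (1,1) → (2,1) → (3,1) → (4,1) → (5,1) → (6,1) → (6,2) → (6,3) → (7,3) → (7,4) → (7,5)
Directions: right, down, down, down, down, down, down, right, right, down, right, right

Solution:

┌───┬─────┬─┐
│A ↓│     │ │
│ ╷ │ ╶─┐ ╵ │
│ │↓│   │   │
│ │ └─┐ └─┐ │
│ │↓  │   │ │
│ │ ╷ └─┬─┤ │
│ │↓│   │ │ │
│ │ ├─╴ ╵ │ │
│ │↓│     │ │
│ │ │ ╶─┬─┘ │
│ │↓│   │   │
│ │ └───┤ ┌─┤
│ │↳ → ↓│ │ │
│ └───┐ ╵ ╵ │
│     │↳ → B│
└─────┴─────┘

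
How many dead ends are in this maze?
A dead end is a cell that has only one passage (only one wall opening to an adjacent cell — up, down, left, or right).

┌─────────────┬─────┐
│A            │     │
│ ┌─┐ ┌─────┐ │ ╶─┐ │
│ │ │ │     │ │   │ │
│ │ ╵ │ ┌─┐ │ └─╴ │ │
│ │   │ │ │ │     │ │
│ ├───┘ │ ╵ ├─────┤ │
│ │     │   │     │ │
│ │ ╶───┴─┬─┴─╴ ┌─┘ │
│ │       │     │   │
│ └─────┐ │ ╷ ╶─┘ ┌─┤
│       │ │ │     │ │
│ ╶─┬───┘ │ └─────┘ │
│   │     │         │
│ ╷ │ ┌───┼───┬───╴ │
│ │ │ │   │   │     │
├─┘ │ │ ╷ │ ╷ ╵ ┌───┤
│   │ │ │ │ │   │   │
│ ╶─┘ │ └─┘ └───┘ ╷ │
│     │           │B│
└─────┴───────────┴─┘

Checking each cell for number of passages:

Dead ends found at positions:
  (1, 1)
  (2, 4)
  (3, 6)
  (3, 8)
  (5, 3)
  (5, 9)
  (7, 0)
  (8, 4)
  (9, 9)
Total dead ends: 9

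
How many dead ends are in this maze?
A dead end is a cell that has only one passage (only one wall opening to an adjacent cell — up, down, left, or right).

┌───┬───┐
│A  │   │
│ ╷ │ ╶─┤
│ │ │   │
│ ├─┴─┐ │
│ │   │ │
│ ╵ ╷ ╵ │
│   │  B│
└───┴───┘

Checking each cell for number of passages:

Dead ends found at positions:
  (0, 3)
  (1, 1)
Total dead ends: 2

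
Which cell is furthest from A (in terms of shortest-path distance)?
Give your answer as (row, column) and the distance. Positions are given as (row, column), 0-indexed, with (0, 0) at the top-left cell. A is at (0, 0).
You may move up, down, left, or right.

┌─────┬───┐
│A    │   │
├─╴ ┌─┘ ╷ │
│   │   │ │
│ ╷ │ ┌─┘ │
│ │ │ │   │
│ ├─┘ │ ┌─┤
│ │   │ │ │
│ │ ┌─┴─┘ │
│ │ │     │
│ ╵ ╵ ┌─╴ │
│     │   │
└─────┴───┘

Computing BFS distances from A to all cells:
Furthest cell: (3, 3)
Distance: 20 steps

Path from A to the furthest cell:

┌─────┬───┐
│A ↓  │↱ ↓│
├─╴ ┌─┘ ╷ │
│↓ ↲│↱ ↑│↓│
│ ╷ │ ┌─┘ │
│↓│ │↑│↓ ↲│
│ ├─┘ │ ┌─┤
│↓│↱ ↑│B│ │
│ │ ┌─┴─┘ │
│↓│↑│     │
│ ╵ ╵ ┌─╴ │
│↳ ↑  │   │
└─────┴───┘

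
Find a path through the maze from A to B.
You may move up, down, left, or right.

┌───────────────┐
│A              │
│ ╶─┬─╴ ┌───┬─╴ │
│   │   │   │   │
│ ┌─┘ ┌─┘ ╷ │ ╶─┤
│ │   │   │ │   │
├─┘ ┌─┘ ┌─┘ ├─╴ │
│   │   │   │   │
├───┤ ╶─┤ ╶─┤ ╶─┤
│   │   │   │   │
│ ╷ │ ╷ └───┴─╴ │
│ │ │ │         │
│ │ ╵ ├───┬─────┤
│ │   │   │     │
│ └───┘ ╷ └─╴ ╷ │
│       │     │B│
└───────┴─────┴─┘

Finding the shortest path through the maze:
Path length: 42 steps
Directions: right → right → right → right → right → right → right → down → left → down → right → down → left → down → right → down → left → left → left → left → up → left → down → down → left → up → up → left → down → down → down → right → right → right → up → right → down → right → right → up → right → down

Solution:

┌───────────────┐
│A → → → → → → ↓│
│ ╶─┬─╴ ┌───┬─╴ │
│   │   │   │↓ ↲│
│ ┌─┘ ┌─┘ ╷ │ ╶─┤
│ │   │   │ │↳ ↓│
├─┘ ┌─┘ ┌─┘ ├─╴ │
│   │   │   │↓ ↲│
├───┤ ╶─┤ ╶─┤ ╶─┤
│↓ ↰│↓ ↰│   │↳ ↓│
│ ╷ │ ╷ └───┴─╴ │
│↓│↑│↓│↑ ← ← ← ↲│
│ │ ╵ ├───┬─────┤
│↓│↑ ↲│↱ ↓│  ↱ ↓│
│ └───┘ ╷ └─╴ ╷ │
│↳ → → ↑│↳ → ↑│B│
└───────┴─────┴─┘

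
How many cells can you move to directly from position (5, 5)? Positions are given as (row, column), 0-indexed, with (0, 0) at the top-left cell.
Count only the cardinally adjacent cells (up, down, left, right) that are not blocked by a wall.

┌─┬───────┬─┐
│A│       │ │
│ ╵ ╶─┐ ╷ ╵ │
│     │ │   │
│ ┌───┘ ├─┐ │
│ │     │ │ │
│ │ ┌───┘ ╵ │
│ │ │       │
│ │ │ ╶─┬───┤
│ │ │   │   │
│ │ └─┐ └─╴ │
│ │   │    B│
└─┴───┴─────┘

Checking passable neighbors of (5, 5):
Neighbors: (4, 5), (5, 4)
Count: 2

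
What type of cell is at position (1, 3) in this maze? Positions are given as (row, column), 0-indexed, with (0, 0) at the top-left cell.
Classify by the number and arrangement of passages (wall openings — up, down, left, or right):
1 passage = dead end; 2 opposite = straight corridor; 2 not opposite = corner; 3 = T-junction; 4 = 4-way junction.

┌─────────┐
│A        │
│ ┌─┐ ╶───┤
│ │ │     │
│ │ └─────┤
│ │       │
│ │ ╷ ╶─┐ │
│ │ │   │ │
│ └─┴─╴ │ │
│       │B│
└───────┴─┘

Checking cell at (1, 3):
Number of passages: 2
Cell type: straight corridor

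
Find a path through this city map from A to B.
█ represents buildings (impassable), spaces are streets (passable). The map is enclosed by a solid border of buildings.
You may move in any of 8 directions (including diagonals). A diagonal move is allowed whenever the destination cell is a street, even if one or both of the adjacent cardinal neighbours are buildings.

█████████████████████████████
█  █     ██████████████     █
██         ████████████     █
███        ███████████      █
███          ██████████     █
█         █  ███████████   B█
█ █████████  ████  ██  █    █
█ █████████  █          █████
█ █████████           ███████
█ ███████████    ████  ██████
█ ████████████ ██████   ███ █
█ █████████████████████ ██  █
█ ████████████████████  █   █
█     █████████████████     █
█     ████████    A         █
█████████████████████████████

Finding the shortest path from A to B:
Movement: 8-directional
Path length: 16 steps
Directions: right → right → right → right → up-right → up → up → up → up-left → up-left → up-right → right → up-right → right → right → up-right

Solution:

█████████████████████████████
█  █     ██████████████     █
██         ████████████     █
███        ███████████      █
███          ██████████     █
█         █  ███████████   B█
█ █████████  ████  ██  █→→↗ █
█ █████████  █        →↗█████
█ █████████          ↗███████
█ ███████████    ████ ↖██████
█ ████████████ ██████  ↖███ █
█ █████████████████████↑██  █
█ ████████████████████ ↑█   █
█     █████████████████↑    █
█     ████████    A→→→↗     █
█████████████████████████████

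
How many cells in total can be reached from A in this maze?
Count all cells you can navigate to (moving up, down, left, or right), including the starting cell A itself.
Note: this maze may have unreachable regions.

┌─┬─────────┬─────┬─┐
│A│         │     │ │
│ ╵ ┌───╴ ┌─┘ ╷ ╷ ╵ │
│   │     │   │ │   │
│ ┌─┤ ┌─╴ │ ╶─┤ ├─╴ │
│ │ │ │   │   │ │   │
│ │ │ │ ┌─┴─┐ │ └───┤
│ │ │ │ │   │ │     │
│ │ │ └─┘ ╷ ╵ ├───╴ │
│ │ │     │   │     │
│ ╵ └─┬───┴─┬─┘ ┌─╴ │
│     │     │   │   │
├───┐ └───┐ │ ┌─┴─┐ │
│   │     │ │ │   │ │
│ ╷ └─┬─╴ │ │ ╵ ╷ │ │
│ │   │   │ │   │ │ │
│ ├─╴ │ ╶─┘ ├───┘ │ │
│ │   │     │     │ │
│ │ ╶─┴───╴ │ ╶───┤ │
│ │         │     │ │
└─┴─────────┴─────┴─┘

Using BFS/flood-fill to find all reachable cells from A:
Maze size: 10 × 10 = 100 total cells
All cells are reachable — the maze is fully connected.
Reachable cells: 100

Reachable region (· marks reachable cells):

┌─┬─────────┬─────┬─┐
│A│· · · · ·│· · ·│·│
│ ╵ ┌───╴ ┌─┘ ╷ ╷ ╵ │
│· ·│· · ·│· ·│·│· ·│
│ ┌─┤ ┌─╴ │ ╶─┤ ├─╴ │
│·│·│·│· ·│· ·│·│· ·│
│ │ │ │ ┌─┴─┐ │ └───┤
│·│·│·│·│· ·│·│· · ·│
│ │ │ └─┘ ╷ ╵ ├───╴ │
│·│·│· · ·│· ·│· · ·│
│ ╵ └─┬───┴─┬─┘ ┌─╴ │
│· · ·│· · ·│· ·│· ·│
├───┐ └───┐ │ ┌─┴─┐ │
│· ·│· · ·│·│·│· ·│·│
│ ╷ └─┬─╴ │ │ ╵ ╷ │ │
│·│· ·│· ·│·│· ·│·│·│
│ ├─╴ │ ╶─┘ ├───┘ │ │
│·│· ·│· · ·│· · ·│·│
│ │ ╶─┴───╴ │ ╶───┤ │
│·│· · · · ·│· · ·│·│
└─┴─────────┴─────┴─┘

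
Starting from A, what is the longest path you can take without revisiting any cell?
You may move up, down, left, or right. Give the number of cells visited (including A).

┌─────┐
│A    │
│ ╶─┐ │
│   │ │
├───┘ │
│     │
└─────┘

Finding longest simple path using DFS:
Start: (0, 0)
Longest path visits 7 cells
Path: A → right → right → down → down → left → left

Solution:

┌─────┐
│A → ↓│
│ ╶─┐ │
│   │↓│
├───┘ │
│B ← ↲│
└─────┘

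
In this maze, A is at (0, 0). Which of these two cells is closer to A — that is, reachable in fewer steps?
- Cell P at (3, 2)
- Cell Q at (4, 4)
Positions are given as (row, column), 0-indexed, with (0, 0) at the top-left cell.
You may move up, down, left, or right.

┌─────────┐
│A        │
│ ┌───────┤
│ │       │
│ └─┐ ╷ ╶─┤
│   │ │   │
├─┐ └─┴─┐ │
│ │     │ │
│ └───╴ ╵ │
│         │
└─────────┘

Shortest path A → P at (3, 2): 5 steps
Shortest path A → Q at (4, 4): 8 steps

P is closer (5 steps vs 8 steps).

Path to P:

┌─────────┐
│A        │
│ ┌───────┤
│↓│       │
│ └─┐ ╷ ╶─┤
│↳ ↓│ │   │
├─┐ └─┴─┐ │
│ │↳ P  │ │
│ └───╴ ╵ │
│         │
└─────────┘

Path to Q:

┌─────────┐
│A        │
│ ┌───────┤
│↓│       │
│ └─┐ ╷ ╶─┤
│↳ ↓│ │   │
├─┐ └─┴─┐ │
│ │↳ → ↓│ │
│ └───╴ ╵ │
│      ↳ Q│
└─────────┘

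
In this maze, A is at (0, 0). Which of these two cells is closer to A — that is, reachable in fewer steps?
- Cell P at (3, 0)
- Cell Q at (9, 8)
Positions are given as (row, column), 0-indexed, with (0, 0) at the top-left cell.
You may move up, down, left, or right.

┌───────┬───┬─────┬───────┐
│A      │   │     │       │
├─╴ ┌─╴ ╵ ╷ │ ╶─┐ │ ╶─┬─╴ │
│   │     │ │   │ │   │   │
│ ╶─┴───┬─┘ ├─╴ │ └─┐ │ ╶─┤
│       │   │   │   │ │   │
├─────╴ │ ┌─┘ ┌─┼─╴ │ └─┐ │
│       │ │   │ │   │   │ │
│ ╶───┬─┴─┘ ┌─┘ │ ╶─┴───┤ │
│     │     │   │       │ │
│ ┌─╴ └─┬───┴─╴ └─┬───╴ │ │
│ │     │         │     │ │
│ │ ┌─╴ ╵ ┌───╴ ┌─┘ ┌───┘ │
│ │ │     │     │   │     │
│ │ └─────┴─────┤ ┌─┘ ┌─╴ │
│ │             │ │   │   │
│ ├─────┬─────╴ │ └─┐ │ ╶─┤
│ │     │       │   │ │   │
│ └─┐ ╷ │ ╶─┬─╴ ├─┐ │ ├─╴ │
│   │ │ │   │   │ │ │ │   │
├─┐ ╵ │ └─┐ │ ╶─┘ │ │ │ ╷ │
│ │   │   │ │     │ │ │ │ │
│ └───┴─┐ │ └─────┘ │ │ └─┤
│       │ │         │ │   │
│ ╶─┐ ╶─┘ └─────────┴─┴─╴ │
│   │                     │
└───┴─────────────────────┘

Shortest path A → P at (3, 0): 11 steps
Shortest path A → Q at (9, 8): 31 steps

P is closer (11 steps vs 31 steps).

Path to P:

┌───────┬───┬─────┬───────┐
│A ↓    │   │     │       │
├─╴ ┌─╴ ╵ ╷ │ ╶─┐ │ ╶─┬─╴ │
│↓ ↲│     │ │   │ │   │   │
│ ╶─┴───┬─┘ ├─╴ │ └─┐ │ ╶─┤
│↳ → → ↓│   │   │   │ │   │
├─────╴ │ ┌─┘ ┌─┼─╴ │ └─┐ │
│P ← ← ↲│ │   │ │   │   │ │
│ ╶───┬─┴─┘ ┌─┘ │ ╶─┴───┤ │
│     │     │   │       │ │
│ ┌─╴ └─┬───┴─╴ └─┬───╴ │ │
│ │     │         │     │ │
│ │ ┌─╴ ╵ ┌───╴ ┌─┘ ┌───┘ │
│ │ │     │     │   │     │
│ │ └─────┴─────┤ ┌─┘ ┌─╴ │
│ │             │ │   │   │
│ ├─────┬─────╴ │ └─┐ │ ╶─┤
│ │     │       │   │ │   │
│ └─┐ ╷ │ ╶─┬─╴ ├─┐ │ ├─╴ │
│   │ │ │   │   │ │ │ │   │
├─┐ ╵ │ └─┐ │ ╶─┘ │ │ │ ╷ │
│ │   │   │ │     │ │ │ │ │
│ └───┴─┐ │ └─────┘ │ │ └─┤
│       │ │         │ │   │
│ ╶─┐ ╶─┘ └─────────┴─┴─╴ │
│   │                     │
└───┴─────────────────────┘

Path to Q:

┌───────┬───┬─────┬───────┐
│A ↓    │   │     │       │
├─╴ ┌─╴ ╵ ╷ │ ╶─┐ │ ╶─┬─╴ │
│↓ ↲│     │ │   │ │   │   │
│ ╶─┴───┬─┘ ├─╴ │ └─┐ │ ╶─┤
│↳ → → ↓│   │   │   │ │   │
├─────╴ │ ┌─┘ ┌─┼─╴ │ └─┐ │
│↓ ← ← ↲│ │   │ │   │   │ │
│ ╶───┬─┴─┘ ┌─┘ │ ╶─┴───┤ │
│↳ → ↓│     │   │       │ │
│ ┌─╴ └─┬───┴─╴ └─┬───╴ │ │
│ │↓ ↲  │         │     │ │
│ │ ┌─╴ ╵ ┌───╴ ┌─┘ ┌───┘ │
│ │↓│     │     │   │     │
│ │ └─────┴─────┤ ┌─┘ ┌─╴ │
│ │↳ → → → → → ↓│ │   │   │
│ ├─────┬─────╴ │ └─┐ │ ╶─┤
│ │     │      ↓│   │ │   │
│ └─┐ ╷ │ ╶─┬─╴ ├─┐ │ ├─╴ │
│   │ │ │   │↓ ↲│Q│ │ │   │
├─┐ ╵ │ └─┐ │ ╶─┘ │ │ │ ╷ │
│ │   │   │ │↳ → ↑│ │ │ │ │
│ └───┴─┐ │ └─────┘ │ │ └─┤
│       │ │         │ │   │
│ ╶─┐ ╶─┘ └─────────┴─┴─╴ │
│   │                     │
└───┴─────────────────────┘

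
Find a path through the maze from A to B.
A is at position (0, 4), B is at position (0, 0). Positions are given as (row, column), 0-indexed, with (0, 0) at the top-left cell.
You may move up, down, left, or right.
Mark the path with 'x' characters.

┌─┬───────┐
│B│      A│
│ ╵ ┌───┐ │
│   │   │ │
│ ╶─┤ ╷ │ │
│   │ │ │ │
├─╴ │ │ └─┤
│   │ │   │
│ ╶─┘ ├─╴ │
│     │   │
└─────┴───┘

Finding the shortest path from (0, 4) to (0, 0):
Path length: 6 steps
Directions: left → left → left → down → left → up

Solution:

┌─┬───────┐
│B│x x x A│
│ ╵ ┌───┐ │
│x x│   │ │
│ ╶─┤ ╷ │ │
│   │ │ │ │
├─╴ │ │ └─┤
│   │ │   │
│ ╶─┘ ├─╴ │
│     │   │
└─────┴───┘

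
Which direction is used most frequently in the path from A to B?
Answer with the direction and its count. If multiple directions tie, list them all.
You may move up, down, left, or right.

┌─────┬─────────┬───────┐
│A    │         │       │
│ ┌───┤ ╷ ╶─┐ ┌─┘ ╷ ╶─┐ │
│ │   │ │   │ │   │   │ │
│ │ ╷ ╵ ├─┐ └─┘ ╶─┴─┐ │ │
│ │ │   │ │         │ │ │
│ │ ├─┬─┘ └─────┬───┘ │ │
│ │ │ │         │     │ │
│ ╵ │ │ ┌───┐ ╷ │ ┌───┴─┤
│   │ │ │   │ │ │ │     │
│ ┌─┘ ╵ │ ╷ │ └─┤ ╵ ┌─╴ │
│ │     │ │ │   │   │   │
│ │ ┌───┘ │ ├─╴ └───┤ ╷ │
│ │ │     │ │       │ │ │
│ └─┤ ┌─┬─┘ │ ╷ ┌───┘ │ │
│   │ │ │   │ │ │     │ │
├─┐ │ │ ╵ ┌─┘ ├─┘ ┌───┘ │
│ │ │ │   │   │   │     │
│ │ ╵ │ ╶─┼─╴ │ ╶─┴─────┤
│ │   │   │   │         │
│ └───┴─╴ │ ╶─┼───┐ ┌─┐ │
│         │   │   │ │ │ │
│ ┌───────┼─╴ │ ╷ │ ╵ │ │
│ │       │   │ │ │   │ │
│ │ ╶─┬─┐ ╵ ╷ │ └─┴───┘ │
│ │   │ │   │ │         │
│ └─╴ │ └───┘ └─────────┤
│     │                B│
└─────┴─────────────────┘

Directions: down, down, down, down, down, down, down, right, down, down, right, up, up, up, right, right, up, up, right, down, down, down, left, down, left, down, right, down, left, left, left, left, down, down, down, right, right, up, left, up, right, right, right, down, right, up, right, down, down, right, right, right, right, right
Counts: {'down': 21, 'right': 18, 'up': 8, 'left': 7}
Most common: down (21 times)

Solution:

┌─────┬─────────┬───────┐
│A    │         │       │
│ ┌───┤ ╷ ╶─┐ ┌─┘ ╷ ╶─┐ │
│↓│   │ │   │ │   │   │ │
│ │ ╷ ╵ ├─┐ └─┘ ╶─┴─┐ │ │
│↓│ │   │ │         │ │ │
│ │ ├─┬─┘ └─────┬───┘ │ │
│↓│ │ │         │     │ │
│ ╵ │ │ ┌───┐ ╷ │ ┌───┴─┤
│↓  │ │ │↱ ↓│ │ │ │     │
│ ┌─┘ ╵ │ ╷ │ └─┤ ╵ ┌─╴ │
│↓│     │↑│↓│   │   │   │
│ │ ┌───┘ │ ├─╴ └───┤ ╷ │
│↓│ │↱ → ↑│↓│       │ │ │
│ └─┤ ┌─┬─┘ │ ╷ ┌───┘ │ │
│↳ ↓│↑│ │↓ ↲│ │ │     │ │
├─┐ │ │ ╵ ┌─┘ ├─┘ ┌───┘ │
│ │↓│↑│↓ ↲│   │   │     │
│ │ ╵ │ ╶─┼─╴ │ ╶─┴─────┤
│ │↳ ↑│↳ ↓│   │         │
│ └───┴─╴ │ ╶─┼───┐ ┌─┐ │
│↓ ← ← ← ↲│   │   │ │ │ │
│ ┌───────┼─╴ │ ╷ │ ╵ │ │
│↓│↱ → → ↓│↱ ↓│ │ │   │ │
│ │ ╶─┬─┐ ╵ ╷ │ └─┴───┘ │
│↓│↑ ↰│ │↳ ↑│↓│         │
│ └─╴ │ └───┘ └─────────┤
│↳ → ↑│      ↳ → → → → B│
└─────┴─────────────────┘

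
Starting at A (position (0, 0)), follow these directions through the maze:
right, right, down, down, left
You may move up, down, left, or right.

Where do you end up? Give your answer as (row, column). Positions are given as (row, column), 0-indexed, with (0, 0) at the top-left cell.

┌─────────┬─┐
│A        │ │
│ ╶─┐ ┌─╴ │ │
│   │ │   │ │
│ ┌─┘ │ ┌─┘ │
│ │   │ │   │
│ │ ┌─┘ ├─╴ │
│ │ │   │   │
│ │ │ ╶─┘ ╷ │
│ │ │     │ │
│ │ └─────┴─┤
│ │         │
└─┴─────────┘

Following directions step by step:
Start: (0, 0)
  right: (0, 0) → (0, 1)
  right: (0, 1) → (0, 2)
  down: (0, 2) → (1, 2)
  down: (1, 2) → (2, 2)
  left: (2, 2) → (2, 1)
Final position: (2, 1)

Path taken:

┌─────────┬─┐
│A → ↓    │ │
│ ╶─┐ ┌─╴ │ │
│   │↓│   │ │
│ ┌─┘ │ ┌─┘ │
│ │B ↲│ │   │
│ │ ┌─┘ ├─╴ │
│ │ │   │   │
│ │ │ ╶─┘ ╷ │
│ │ │     │ │
│ │ └─────┴─┤
│ │         │
└─┴─────────┘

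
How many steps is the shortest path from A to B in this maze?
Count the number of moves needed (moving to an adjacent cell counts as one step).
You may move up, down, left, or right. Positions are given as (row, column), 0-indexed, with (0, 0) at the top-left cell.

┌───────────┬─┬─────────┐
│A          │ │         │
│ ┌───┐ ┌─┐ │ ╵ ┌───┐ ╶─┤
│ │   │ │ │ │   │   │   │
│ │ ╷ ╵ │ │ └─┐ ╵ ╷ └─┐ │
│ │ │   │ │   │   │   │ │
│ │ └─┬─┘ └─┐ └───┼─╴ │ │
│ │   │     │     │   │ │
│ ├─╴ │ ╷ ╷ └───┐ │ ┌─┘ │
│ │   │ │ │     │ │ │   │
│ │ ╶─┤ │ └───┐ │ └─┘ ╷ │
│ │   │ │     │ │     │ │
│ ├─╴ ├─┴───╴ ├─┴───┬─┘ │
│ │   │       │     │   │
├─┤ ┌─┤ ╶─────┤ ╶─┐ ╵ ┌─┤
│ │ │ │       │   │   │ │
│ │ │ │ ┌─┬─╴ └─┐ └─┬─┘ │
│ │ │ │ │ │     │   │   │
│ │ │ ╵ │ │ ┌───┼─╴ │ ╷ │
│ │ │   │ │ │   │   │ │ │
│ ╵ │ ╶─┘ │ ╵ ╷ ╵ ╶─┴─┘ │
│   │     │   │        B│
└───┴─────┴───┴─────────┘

Using BFS to find shortest path:
Start: (0, 0), End: (10, 11)
Path found:
(0,0) → (0,1) → (0,2) → (0,3) → (0,4) → (0,5) → (1,5) → (2,5) → (2,6) → (3,6) → (3,7) → (3,8) → (4,8) → (5,8) → (5,9) → (5,10) → (4,10) → (4,11) → (5,11) → (6,11) → (6,10) → (7,10) → (7,9) → (6,9) → (6,8) → (6,7) → (7,7) → (7,8) → (8,8) → (8,9) → (9,9) → (9,8) → (10,8) → (10,9) → (10,10) → (10,11)
Number of steps: 35

Solution:

┌───────────┬─┬─────────┐
│A → → → → ↓│ │         │
│ ┌───┐ ┌─┐ │ ╵ ┌───┐ ╶─┤
│ │   │ │ │↓│   │   │   │
│ │ ╷ ╵ │ │ └─┐ ╵ ╷ └─┐ │
│ │ │   │ │↳ ↓│   │   │ │
│ │ └─┬─┘ └─┐ └───┼─╴ │ │
│ │   │     │↳ → ↓│   │ │
│ ├─╴ │ ╷ ╷ └───┐ │ ┌─┘ │
│ │   │ │ │     │↓│ │↱ ↓│
│ │ ╶─┤ │ └───┐ │ └─┘ ╷ │
│ │   │ │     │ │↳ → ↑│↓│
│ ├─╴ ├─┴───╴ ├─┴───┬─┘ │
│ │   │       │↓ ← ↰│↓ ↲│
├─┤ ┌─┤ ╶─────┤ ╶─┐ ╵ ┌─┤
│ │ │ │       │↳ ↓│↑ ↲│ │
│ │ │ │ ┌─┬─╴ └─┐ └─┬─┘ │
│ │ │ │ │ │     │↳ ↓│   │
│ │ │ ╵ │ │ ┌───┼─╴ │ ╷ │
│ │ │   │ │ │   │↓ ↲│ │ │
│ ╵ │ ╶─┘ │ ╵ ╷ ╵ ╶─┴─┘ │
│   │     │   │  ↳ → → B│
└───┴─────┴───┴─────────┘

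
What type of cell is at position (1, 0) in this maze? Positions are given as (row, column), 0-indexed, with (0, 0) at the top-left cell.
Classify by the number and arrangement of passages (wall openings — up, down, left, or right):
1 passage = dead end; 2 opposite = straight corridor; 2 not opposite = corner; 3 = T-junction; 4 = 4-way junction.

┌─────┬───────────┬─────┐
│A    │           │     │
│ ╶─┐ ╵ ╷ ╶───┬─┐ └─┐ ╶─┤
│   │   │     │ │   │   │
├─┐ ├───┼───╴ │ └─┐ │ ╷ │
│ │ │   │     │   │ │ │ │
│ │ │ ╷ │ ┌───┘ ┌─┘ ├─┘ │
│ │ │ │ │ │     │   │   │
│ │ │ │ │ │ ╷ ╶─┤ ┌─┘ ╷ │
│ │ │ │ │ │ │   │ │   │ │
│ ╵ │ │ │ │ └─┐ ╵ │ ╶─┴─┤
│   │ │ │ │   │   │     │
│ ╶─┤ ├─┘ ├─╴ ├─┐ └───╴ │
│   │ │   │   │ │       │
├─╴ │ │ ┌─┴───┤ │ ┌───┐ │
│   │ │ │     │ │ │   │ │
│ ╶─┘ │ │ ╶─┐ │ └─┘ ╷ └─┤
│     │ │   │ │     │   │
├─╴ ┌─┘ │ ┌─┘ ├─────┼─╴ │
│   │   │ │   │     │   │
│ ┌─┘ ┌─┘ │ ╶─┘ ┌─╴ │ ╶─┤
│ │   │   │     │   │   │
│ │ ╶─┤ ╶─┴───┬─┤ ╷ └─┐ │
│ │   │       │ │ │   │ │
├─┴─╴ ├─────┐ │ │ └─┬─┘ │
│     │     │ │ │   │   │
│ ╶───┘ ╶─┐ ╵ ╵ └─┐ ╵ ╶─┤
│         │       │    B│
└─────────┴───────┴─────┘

Checking cell at (1, 0):
Number of passages: 2
Cell type: corner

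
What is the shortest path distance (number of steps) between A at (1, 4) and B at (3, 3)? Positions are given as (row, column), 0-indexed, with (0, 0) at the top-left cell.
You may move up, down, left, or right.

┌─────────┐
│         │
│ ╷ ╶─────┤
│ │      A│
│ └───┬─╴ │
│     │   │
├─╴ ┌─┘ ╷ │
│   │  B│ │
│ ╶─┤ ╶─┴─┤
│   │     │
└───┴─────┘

Finding path from (1, 4) to (3, 3):
Path: (1,4) → (2,4) → (2,3) → (3,3)
Distance: 3 steps

Solution:

┌─────────┐
│         │
│ ╷ ╶─────┤
│ │      A│
│ └───┬─╴ │
│     │↓ ↲│
├─╴ ┌─┘ ╷ │
│   │  B│ │
│ ╶─┤ ╶─┴─┤
│   │     │
└───┴─────┘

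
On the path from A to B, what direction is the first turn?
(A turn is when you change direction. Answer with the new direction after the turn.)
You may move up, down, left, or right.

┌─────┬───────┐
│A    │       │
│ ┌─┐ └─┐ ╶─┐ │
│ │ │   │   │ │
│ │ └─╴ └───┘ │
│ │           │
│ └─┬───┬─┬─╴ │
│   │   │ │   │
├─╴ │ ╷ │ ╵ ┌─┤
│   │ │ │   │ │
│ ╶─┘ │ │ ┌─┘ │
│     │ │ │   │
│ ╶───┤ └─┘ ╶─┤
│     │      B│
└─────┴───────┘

Directions: down, down, down, right, down, left, down, right, right, up, up, right, down, down, down, right, right, right
First turn direction: right

Solution:

┌─────┬───────┐
│A    │       │
│ ┌─┐ └─┐ ╶─┐ │
│↓│ │   │   │ │
│ │ └─╴ └───┘ │
│↓│           │
│ └─┬───┬─┬─╴ │
│↳ ↓│↱ ↓│ │   │
├─╴ │ ╷ │ ╵ ┌─┤
│↓ ↲│↑│↓│   │ │
│ ╶─┘ │ │ ┌─┘ │
│↳ → ↑│↓│ │   │
│ ╶───┤ └─┘ ╶─┤
│     │↳ → → B│
└─────┴───────┘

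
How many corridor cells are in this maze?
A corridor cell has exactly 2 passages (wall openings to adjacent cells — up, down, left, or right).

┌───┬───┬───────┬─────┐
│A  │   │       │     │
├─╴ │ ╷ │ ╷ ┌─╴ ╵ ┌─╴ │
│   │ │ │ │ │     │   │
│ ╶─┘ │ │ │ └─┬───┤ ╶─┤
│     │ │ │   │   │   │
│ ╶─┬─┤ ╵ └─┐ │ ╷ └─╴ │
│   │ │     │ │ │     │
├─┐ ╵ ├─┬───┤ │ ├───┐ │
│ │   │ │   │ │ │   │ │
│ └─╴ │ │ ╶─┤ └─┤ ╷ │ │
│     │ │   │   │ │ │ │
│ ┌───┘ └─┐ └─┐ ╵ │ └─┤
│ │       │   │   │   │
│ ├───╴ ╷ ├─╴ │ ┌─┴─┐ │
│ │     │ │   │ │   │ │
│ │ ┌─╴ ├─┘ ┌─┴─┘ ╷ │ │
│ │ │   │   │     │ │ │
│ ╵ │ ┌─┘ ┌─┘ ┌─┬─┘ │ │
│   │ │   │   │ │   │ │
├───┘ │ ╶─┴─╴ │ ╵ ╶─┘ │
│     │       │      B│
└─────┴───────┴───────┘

Counting cells with exactly 2 passages:
Total corridor cells: 94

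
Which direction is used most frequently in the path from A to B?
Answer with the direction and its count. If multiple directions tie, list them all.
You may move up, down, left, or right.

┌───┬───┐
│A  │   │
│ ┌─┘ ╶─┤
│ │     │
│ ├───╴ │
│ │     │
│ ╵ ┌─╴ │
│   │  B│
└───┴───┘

Directions: down, down, down, right, up, right, right, down
Counts: {'down': 4, 'right': 3, 'up': 1}
Most common: down (4 times)

Solution:

┌───┬───┐
│A  │   │
│ ┌─┘ ╶─┤
│↓│     │
│ ├───╴ │
│↓│↱ → ↓│
│ ╵ ┌─╴ │
│↳ ↑│  B│
└───┴───┘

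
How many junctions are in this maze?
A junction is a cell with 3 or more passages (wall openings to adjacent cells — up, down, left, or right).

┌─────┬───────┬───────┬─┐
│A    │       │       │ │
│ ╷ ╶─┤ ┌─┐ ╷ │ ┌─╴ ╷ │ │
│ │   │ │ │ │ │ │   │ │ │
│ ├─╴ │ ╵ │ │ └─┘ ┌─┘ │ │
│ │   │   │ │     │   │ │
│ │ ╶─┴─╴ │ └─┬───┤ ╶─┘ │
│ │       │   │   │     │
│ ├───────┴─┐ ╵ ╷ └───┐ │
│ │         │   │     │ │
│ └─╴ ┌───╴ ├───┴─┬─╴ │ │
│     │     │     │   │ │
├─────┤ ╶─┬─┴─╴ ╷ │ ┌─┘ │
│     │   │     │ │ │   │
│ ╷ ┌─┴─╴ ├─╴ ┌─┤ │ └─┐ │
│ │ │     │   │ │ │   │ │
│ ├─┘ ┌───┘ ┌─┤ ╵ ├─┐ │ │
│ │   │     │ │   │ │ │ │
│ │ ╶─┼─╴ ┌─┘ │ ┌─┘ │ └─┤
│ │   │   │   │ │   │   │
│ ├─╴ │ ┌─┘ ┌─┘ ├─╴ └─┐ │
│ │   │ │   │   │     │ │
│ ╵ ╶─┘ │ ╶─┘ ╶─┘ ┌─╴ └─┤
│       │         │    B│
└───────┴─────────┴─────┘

Checking each cell for number of passages:

Junctions found (3+ passages):
  (0, 1): 3 passages
  (0, 5): 3 passages
  (0, 9): 3 passages
  (2, 4): 3 passages
  (3, 11): 3 passages
  (4, 2): 3 passages
  (5, 7): 3 passages
  (6, 1): 3 passages
  (6, 6): 3 passages
  (6, 11): 3 passages
  (8, 4): 3 passages
  (8, 7): 3 passages
  (9, 9): 3 passages
  (10, 9): 3 passages
  (11, 1): 3 passages
  (11, 6): 3 passages
  (11, 10): 3 passages
Total junctions: 17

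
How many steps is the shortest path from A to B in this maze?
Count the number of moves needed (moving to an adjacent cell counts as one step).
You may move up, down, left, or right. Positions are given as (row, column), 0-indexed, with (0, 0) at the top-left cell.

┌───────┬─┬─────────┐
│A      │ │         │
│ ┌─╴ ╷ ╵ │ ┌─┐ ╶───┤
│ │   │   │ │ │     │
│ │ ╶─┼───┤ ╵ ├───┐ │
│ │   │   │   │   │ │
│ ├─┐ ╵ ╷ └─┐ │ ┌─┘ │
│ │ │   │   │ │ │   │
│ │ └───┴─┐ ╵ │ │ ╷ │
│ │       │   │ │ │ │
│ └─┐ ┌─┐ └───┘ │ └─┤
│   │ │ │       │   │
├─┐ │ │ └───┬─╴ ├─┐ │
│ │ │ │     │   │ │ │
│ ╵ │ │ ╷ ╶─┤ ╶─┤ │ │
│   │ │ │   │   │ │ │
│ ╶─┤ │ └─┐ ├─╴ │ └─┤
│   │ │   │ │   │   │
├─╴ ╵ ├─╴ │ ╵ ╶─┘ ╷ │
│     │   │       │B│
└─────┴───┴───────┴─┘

Using BFS to find shortest path:
Start: (0, 0), End: (9, 9)
Path found:
(0,0) → (1,0) → (2,0) → (3,0) → (4,0) → (5,0) → (5,1) → (6,1) → (7,1) → (7,0) → (8,0) → (8,1) → (9,1) → (9,2) → (8,2) → (7,2) → (6,2) → (5,2) → (4,2) → (4,3) → (4,4) → (5,4) → (5,5) → (5,6) → (5,7) → (6,7) → (6,6) → (7,6) → (7,7) → (8,7) → (8,6) → (9,6) → (9,7) → (9,8) → (8,8) → (8,9) → (9,9)
Number of steps: 36

Solution:

┌───────┬─┬─────────┐
│A      │ │         │
│ ┌─╴ ╷ ╵ │ ┌─┐ ╶───┤
│↓│   │   │ │ │     │
│ │ ╶─┼───┤ ╵ ├───┐ │
│↓│   │   │   │   │ │
│ ├─┐ ╵ ╷ └─┐ │ ┌─┘ │
│↓│ │   │   │ │ │   │
│ │ └───┴─┐ ╵ │ │ ╷ │
│↓│  ↱ → ↓│   │ │ │ │
│ └─┐ ┌─┐ └───┘ │ └─┤
│↳ ↓│↑│ │↳ → → ↓│   │
├─┐ │ │ └───┬─╴ ├─┐ │
│ │↓│↑│     │↓ ↲│ │ │
│ ╵ │ │ ╷ ╶─┤ ╶─┤ │ │
│↓ ↲│↑│ │   │↳ ↓│ │ │
│ ╶─┤ │ └─┐ ├─╴ │ └─┤
│↳ ↓│↑│   │ │↓ ↲│↱ ↓│
├─╴ ╵ ├─╴ │ ╵ ╶─┘ ╷ │
│  ↳ ↑│   │  ↳ → ↑│B│
└─────┴───┴───────┴─┘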